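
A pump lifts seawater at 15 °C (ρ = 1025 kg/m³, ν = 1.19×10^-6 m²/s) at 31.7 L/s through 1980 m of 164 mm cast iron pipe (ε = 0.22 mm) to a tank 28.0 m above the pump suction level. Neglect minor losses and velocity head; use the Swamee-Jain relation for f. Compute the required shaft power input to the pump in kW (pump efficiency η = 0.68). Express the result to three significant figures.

P_shaft ≈ 27.7 kW

V = 4Q/(πD²) = 1.501 m/s; Re = 2.07×10^5; ε/D = 0.00134; f = 0.02241
h_f = f(L/D)V²/2g = 31.05 m
Total head H = z + h_f = 28.0 + 31.05 = 59.05 m
P_hyd = ρgQH = 1025·9.81·0.0317·59.05 = 18.82 kW
P_shaft = P_hyd/η = 18.82/0.68 = 27.68 kW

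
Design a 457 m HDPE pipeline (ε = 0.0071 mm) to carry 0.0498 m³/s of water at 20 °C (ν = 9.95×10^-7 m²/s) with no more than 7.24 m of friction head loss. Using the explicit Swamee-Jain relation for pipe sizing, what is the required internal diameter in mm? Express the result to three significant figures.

Swamee-Jain (Type III): D = 0.66·[ε^1.25·(LQ²/(gh_f))^4.75 + ν·Q^9.4·(L/(gh_f))^5.2]^0.04
LQ²/(gh_f) = 0.01596; L/(gh_f) = 6.434
Term 1 = ε^1.25·(…)^4.75 = 1.07×10^-15; Term 2 = ν·Q^9.4·(…)^5.2 = 9.04×10^-15
D = 0.66·(1.07×10^-15 + 9.04×10^-15)^0.04 = 0.1819 m = 182 mm
Check: V = 1.92 m/s, Re = 3.50×10^5, f = 0.01445, h_f = 6.80 m ≈ 7.24 m ✓

D ≈ 182 mm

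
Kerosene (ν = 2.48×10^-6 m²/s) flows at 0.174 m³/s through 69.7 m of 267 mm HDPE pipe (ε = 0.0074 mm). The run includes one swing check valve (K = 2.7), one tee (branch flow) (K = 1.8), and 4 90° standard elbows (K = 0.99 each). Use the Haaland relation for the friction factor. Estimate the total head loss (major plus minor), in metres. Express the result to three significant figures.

V = 4Q/(πD²) = 3.108 m/s; V²/2g = 0.4922 m
Re = 3.35×10^5, ε/D = 2.77×10^-5 → f = 0.01431 (Haaland)
Major: h_f = f(L/D)·V²/2g = 0.01431·261.0·0.4922 = 1.838 m
Minor: ΣK = 8.46; h_m = ΣK·V²/2g = 4.164 m
Total H_L = 1.838 + 4.164 = 6.003 m

H_L ≈ 6.00 m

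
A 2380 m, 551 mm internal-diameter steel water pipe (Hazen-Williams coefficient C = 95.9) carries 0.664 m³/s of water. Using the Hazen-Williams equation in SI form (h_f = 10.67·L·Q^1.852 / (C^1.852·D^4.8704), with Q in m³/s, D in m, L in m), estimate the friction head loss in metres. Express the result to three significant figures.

h_f = 10.67·2380·0.664^1.852 / (95.9^1.852·0.551^4.8704) = 46.32 m

h_f ≈ 46.3 m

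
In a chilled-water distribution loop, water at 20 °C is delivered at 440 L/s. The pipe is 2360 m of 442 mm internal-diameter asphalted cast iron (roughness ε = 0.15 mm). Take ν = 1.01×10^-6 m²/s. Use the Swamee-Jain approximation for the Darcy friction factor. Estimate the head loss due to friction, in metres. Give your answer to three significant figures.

V = 4Q/(πD²) = 4·0.440/(π·0.442²) = 2.868 m/s
Re = VD/ν = 2.868·0.442/1.01×10^-6 = 1.25×10^6 → turbulent
ε/D = 0.15/442 = 3.39×10^-4
Swamee-Jain: f = 0.01596
h_f = f(L/D)V²/(2g) = 0.01596·(2360/0.442)·2.868²/(2·9.81) = 35.73 m

h_f ≈ 35.7 m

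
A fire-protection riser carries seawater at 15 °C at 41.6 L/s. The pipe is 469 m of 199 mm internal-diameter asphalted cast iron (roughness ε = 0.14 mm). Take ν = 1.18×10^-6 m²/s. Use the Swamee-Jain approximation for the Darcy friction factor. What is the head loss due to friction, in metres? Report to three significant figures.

h_f ≈ 4.25 m

V = 4Q/(πD²) = 4·0.0416/(π·0.199²) = 1.338 m/s
Re = VD/ν = 1.338·0.199/1.18×10^-6 = 2.26×10^5 → turbulent
ε/D = 0.14/199 = 7.04×10^-4
Swamee-Jain: f = 0.01976
h_f = f(L/D)V²/(2g) = 0.01976·(469/0.199)·1.338²/(2·9.81) = 4.246 m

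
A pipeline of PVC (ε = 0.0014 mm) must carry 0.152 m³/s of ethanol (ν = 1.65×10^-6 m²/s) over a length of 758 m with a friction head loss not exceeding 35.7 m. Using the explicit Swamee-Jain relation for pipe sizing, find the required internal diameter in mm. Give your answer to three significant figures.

D ≈ 224 mm

Swamee-Jain (Type III): D = 0.66·[ε^1.25·(LQ²/(gh_f))^4.75 + ν·Q^9.4·(L/(gh_f))^5.2]^0.04
LQ²/(gh_f) = 0.05001; L/(gh_f) = 2.164
Term 1 = ε^1.25·(…)^4.75 = 3.18×10^-14; Term 2 = ν·Q^9.4·(…)^5.2 = 1.86×10^-12
D = 0.66·(3.18×10^-14 + 1.86×10^-12)^0.04 = 0.2242 m = 224 mm
Check: V = 3.85 m/s, Re = 5.23×10^5, f = 0.01309, h_f = 33.4 m ≈ 35.7 m ✓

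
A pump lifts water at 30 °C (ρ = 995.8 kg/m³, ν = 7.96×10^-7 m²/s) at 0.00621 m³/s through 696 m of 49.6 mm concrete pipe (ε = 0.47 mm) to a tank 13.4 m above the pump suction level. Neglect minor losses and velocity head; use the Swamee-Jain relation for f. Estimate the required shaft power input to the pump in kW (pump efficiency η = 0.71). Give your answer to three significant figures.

P_shaft ≈ 24.9 kW

V = 4Q/(πD²) = 3.214 m/s; Re = 2.00×10^5; ε/D = 0.00948; f = 0.03769
h_f = f(L/D)V²/2g = 278.5 m
Total head H = z + h_f = 13.4 + 278.5 = 291.9 m
P_hyd = ρgQH = 995.8·9.81·0.00621·291.9 = 17.70 kW
P_shaft = P_hyd/η = 17.70/0.71 = 24.94 kW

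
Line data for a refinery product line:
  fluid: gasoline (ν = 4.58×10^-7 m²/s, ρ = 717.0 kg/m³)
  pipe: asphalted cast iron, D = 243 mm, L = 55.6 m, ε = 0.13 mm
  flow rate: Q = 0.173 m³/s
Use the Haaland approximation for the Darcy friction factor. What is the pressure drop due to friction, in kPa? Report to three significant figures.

V = 4Q/(πD²) = 4·0.173/(π·0.243²) = 3.730 m/s
Re = VD/ν = 3.730·0.243/4.58×10^-7 = 1.98×10^6 → turbulent
ε/D = 0.13/243 = 5.35×10^-4
Haaland: f = 0.01721
h_f = f(L/D)V²/(2g) = 0.01721·(55.6/0.243)·3.730²/(2·9.81) = 2.792 m
Δp = ρg·h_f = 717.0·9.81·2.792 = 19.64 kPa

Δp ≈ 19.6 kPa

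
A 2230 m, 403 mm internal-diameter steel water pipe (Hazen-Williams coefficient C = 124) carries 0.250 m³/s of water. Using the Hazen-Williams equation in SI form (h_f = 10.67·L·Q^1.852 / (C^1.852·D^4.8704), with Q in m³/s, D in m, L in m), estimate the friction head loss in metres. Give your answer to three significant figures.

h_f ≈ 20.3 m

h_f = 10.67·2230·0.250^1.852 / (124^1.852·0.403^4.8704) = 20.27 m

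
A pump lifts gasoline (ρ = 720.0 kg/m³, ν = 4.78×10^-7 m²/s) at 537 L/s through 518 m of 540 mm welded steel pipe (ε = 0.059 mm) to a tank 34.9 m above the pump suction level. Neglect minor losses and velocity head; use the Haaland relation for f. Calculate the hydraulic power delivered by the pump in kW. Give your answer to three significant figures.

P_hyd ≈ 145 kW

V = 4Q/(πD²) = 2.345 m/s; Re = 2.65×10^6; ε/D = 1.09×10^-4; f = 0.01274
h_f = f(L/D)V²/2g = 3.425 m
Total head H = z + h_f = 34.9 + 3.425 = 38.33 m
P_hyd = ρgQH = 720.0·9.81·0.537·38.33 = 145.4 kW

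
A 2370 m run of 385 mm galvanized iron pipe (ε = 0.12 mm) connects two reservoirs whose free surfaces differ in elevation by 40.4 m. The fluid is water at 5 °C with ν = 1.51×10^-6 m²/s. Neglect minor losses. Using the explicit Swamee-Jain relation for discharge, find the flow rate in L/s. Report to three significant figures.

Q ≈ 330 L/s

Swamee-Jain (Type II): Q = -0.965·√(gD⁵h_f/L)·ln[ε/(3.7D) + √(3.17ν²L/(gD³h_f))]
√(gD⁵h_f/L) = √(9.81·0.385⁵·40.4/2370) = 0.03761
ε/(3.7D) = 8.42×10^-5; √(3.17ν²L/(gD³h_f)) = 2.75×10^-5
Q = -0.965·0.03761·ln(1.118×10^-4) = 0.3302 m³/s
Check: V = 2.84 m/s, Re = 7.23×10^5, f = 0.01610, h_f = 40.7 m ≈ 40.4 m ✓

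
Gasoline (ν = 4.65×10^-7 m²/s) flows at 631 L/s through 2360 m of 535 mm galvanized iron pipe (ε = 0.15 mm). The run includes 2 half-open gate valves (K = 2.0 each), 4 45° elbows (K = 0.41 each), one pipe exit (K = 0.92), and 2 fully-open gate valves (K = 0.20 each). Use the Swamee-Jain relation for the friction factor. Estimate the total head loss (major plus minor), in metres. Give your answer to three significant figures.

H_L ≈ 29.4 m

V = 4Q/(πD²) = 2.807 m/s; V²/2g = 0.4016 m
Re = 3.23×10^6, ε/D = 2.80×10^-4 → f = 0.01504 (Swamee-Jain)
Major: h_f = f(L/D)·V²/2g = 0.01504·4411·0.4016 = 26.64 m
Minor: ΣK = 6.96; h_m = ΣK·V²/2g = 2.795 m
Total H_L = 26.64 + 2.795 = 29.44 m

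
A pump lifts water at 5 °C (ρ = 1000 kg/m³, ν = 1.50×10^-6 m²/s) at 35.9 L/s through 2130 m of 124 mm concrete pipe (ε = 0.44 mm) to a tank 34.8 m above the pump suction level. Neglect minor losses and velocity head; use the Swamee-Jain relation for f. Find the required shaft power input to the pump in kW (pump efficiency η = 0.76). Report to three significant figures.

P_shaft ≈ 117 kW

V = 4Q/(πD²) = 2.973 m/s; Re = 2.46×10^5; ε/D = 0.00355; f = 0.02809
h_f = f(L/D)V²/2g = 217.4 m
Total head H = z + h_f = 34.8 + 217.4 = 252.2 m
P_hyd = ρgQH = 1000·9.81·0.0359·252.2 = 88.81 kW
P_shaft = P_hyd/η = 88.81/0.76 = 116.9 kW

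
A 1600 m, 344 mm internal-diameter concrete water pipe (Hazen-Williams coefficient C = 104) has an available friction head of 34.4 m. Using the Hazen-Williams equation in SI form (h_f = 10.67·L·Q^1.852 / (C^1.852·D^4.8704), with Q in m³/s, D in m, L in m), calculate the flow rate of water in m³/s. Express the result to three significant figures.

Q ≈ 0.220 m³/s

Rearranging: Q = [h_f·C^1.852·D^4.8704 / (10.67·L)]^(1/1.852)
Q = [34.4·104^1.852·0.344^4.8704 / (10.67·1600)]^0.540 = 0.2201 m³/s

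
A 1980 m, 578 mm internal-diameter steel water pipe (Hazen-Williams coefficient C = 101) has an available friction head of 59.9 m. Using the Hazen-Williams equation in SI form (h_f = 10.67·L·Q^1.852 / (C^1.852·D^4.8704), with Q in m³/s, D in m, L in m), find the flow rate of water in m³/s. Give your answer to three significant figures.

Q ≈ 1.01 m³/s

Rearranging: Q = [h_f·C^1.852·D^4.8704 / (10.67·L)]^(1/1.852)
Q = [59.9·101^1.852·0.578^4.8704 / (10.67·1980)]^0.540 = 1.006 m³/s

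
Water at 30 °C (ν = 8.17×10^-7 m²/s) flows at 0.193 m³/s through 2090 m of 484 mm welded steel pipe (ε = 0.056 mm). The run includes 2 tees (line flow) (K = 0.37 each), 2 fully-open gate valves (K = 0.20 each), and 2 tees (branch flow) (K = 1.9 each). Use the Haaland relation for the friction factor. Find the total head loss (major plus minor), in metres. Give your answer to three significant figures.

V = 4Q/(πD²) = 1.049 m/s; V²/2g = 0.05609 m
Re = 6.21×10^5, ε/D = 1.16×10^-4 → f = 0.01412 (Haaland)
Major: h_f = f(L/D)·V²/2g = 0.01412·4318·0.05609 = 3.419 m
Minor: ΣK = 4.94; h_m = ΣK·V²/2g = 0.2771 m
Total H_L = 3.419 + 0.2771 = 3.696 m

H_L ≈ 3.70 m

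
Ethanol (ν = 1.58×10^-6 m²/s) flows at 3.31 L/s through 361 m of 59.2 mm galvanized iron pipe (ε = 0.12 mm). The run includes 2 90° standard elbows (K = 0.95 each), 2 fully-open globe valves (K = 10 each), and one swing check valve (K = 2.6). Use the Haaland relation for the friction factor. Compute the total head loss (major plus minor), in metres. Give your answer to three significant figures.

V = 4Q/(πD²) = 1.203 m/s; V²/2g = 0.07370 m
Re = 4.51×10^4, ε/D = 0.00203 → f = 0.02661 (Haaland)
Major: h_f = f(L/D)·V²/2g = 0.02661·6098·0.07370 = 11.96 m
Minor: ΣK = 24.5; h_m = ΣK·V²/2g = 1.806 m
Total H_L = 11.96 + 1.806 = 13.77 m

H_L ≈ 13.8 m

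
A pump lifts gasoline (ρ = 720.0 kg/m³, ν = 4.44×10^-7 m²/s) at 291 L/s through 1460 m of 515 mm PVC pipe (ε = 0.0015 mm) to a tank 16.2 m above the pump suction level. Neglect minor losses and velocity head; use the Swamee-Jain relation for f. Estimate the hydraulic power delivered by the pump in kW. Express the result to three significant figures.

V = 4Q/(πD²) = 1.397 m/s; Re = 1.62×10^6; ε/D = 2.91×10^-6; f = 0.01082
h_f = f(L/D)V²/2g = 3.051 m
Total head H = z + h_f = 16.2 + 3.051 = 19.25 m
P_hyd = ρgQH = 720.0·9.81·0.291·19.25 = 39.57 kW

P_hyd ≈ 39.6 kW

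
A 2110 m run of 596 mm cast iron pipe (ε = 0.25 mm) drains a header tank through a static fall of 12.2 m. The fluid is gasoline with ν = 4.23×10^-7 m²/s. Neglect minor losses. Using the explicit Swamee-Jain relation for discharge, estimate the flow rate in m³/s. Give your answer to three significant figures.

Q ≈ 0.569 m³/s

Swamee-Jain (Type II): Q = -0.965·√(gD⁵h_f/L)·ln[ε/(3.7D) + √(3.17ν²L/(gD³h_f))]
√(gD⁵h_f/L) = √(9.81·0.596⁵·12.2/2110) = 0.06531
ε/(3.7D) = 1.13×10^-4; √(3.17ν²L/(gD³h_f)) = 6.87×10^-6
Q = -0.965·0.06531·ln(1.202×10^-4) = 0.5689 m³/s
Check: V = 2.04 m/s, Re = 2.87×10^6, f = 0.01633, h_f = 12.3 m ≈ 12.2 m ✓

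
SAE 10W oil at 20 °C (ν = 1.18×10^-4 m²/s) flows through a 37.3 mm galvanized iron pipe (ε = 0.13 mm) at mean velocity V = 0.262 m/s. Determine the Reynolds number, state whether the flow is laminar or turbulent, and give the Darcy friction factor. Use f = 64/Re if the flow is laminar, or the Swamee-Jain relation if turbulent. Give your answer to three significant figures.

Re ≈ 82.8; laminar; f = 64/Re ≈ 0.773

Re = VD/ν = 0.2620·0.0373/1.18×10^-4 = 82.8
Re < 2300 → laminar → f = 64/Re = 0.7728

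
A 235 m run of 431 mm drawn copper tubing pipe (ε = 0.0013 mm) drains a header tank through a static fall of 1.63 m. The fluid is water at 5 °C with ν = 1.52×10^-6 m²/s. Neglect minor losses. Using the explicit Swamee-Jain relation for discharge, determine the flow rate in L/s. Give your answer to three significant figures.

Swamee-Jain (Type II): Q = -0.965·√(gD⁵h_f/L)·ln[ε/(3.7D) + √(3.17ν²L/(gD³h_f))]
√(gD⁵h_f/L) = √(9.81·0.431⁵·1.63/235) = 0.03181
ε/(3.7D) = 8.15×10^-7; √(3.17ν²L/(gD³h_f)) = 3.67×10^-5
Q = -0.965·0.03181·ln(3.748×10^-5) = 0.3129 m³/s
Check: V = 2.14 m/s, Re = 6.08×10^5, f = 0.01270, h_f = 1.62 m ≈ 1.63 m ✓

Q ≈ 313 L/s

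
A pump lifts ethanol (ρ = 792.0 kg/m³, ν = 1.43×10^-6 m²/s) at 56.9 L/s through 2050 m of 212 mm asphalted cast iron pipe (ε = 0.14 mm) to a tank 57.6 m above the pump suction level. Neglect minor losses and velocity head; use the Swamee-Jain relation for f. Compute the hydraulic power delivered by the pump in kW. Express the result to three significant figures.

P_hyd ≈ 36.5 kW

V = 4Q/(πD²) = 1.612 m/s; Re = 2.39×10^5; ε/D = 6.60×10^-4; f = 0.01948
h_f = f(L/D)V²/2g = 24.94 m
Total head H = z + h_f = 57.6 + 24.94 = 82.54 m
P_hyd = ρgQH = 792.0·9.81·0.0569·82.54 = 36.49 kW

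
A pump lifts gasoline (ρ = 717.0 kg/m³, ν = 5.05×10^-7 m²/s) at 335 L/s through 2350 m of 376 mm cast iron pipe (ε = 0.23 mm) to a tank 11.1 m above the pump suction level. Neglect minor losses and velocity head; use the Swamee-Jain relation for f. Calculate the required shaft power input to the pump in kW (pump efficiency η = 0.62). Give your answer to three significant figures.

P_shaft ≈ 238 kW

V = 4Q/(πD²) = 3.017 m/s; Re = 2.25×10^6; ε/D = 6.12×10^-4; f = 0.01774
h_f = f(L/D)V²/2g = 51.45 m
Total head H = z + h_f = 11.1 + 51.45 = 62.55 m
P_hyd = ρgQH = 717.0·9.81·0.335·62.55 = 147.4 kW
P_shaft = P_hyd/η = 147.4/0.62 = 237.7 kW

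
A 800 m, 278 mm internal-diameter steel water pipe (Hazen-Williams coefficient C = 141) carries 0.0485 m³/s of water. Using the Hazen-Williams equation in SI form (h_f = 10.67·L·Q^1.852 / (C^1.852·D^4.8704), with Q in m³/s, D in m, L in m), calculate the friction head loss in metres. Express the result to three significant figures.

h_f ≈ 1.68 m

h_f = 10.67·800·0.0485^1.852 / (141^1.852·0.278^4.8704) = 1.677 m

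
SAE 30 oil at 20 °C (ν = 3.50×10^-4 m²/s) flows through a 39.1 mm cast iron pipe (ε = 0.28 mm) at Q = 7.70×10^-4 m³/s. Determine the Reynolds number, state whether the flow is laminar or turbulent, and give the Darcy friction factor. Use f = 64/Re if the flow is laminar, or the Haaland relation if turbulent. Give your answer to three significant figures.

Re ≈ 71.6; laminar; f = 64/Re ≈ 0.893

V = 4Q/(πD²) = 0.6413 m/s
Re = VD/ν = 0.6413·0.0391/3.50×10^-4 = 71.6
Re < 2300 → laminar → f = 64/Re = 0.8934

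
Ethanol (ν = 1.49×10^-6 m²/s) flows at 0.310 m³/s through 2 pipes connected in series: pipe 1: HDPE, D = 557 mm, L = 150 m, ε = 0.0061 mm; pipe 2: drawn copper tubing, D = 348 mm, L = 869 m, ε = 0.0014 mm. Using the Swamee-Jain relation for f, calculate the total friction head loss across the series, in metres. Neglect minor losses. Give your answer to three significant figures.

H ≈ 16.9 m

Pipe 1: V = 1.272 m/s, Re = 4.76×10^5, ε/D = 1.10×10^-5, f = 0.01338, h_1 = f(L/D)V²/2g = 0.2972 m
Pipe 2: V = 3.259 m/s, Re = 7.61×10^5, ε/D = 4.02×10^-6, f = 0.01224, h_2 = f(L/D)V²/2g = 16.55 m
Series → Q common, losses add: H = Σh = 16.85 m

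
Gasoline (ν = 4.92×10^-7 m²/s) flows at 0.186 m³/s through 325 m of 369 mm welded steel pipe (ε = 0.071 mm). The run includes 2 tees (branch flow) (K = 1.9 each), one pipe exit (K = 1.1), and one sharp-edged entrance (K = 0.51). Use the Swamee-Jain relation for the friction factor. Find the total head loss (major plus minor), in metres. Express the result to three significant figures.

V = 4Q/(πD²) = 1.739 m/s; V²/2g = 0.1542 m
Re = 1.30×10^6, ε/D = 1.92×10^-4 → f = 0.01448 (Swamee-Jain)
Major: h_f = f(L/D)·V²/2g = 0.01448·880.8·0.1542 = 1.967 m
Minor: ΣK = 5.41; h_m = ΣK·V²/2g = 0.8341 m
Total H_L = 1.967 + 0.8341 = 2.801 m

H_L ≈ 2.80 m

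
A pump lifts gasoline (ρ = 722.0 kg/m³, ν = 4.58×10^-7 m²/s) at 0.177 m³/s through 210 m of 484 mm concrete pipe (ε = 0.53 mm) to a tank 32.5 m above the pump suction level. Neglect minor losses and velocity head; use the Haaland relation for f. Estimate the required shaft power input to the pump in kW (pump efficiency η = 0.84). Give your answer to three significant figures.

P_shaft ≈ 49.1 kW

V = 4Q/(πD²) = 0.9620 m/s; Re = 1.02×10^6; ε/D = 0.00110; f = 0.02036
h_f = f(L/D)V²/2g = 0.4168 m
Total head H = z + h_f = 32.5 + 0.4168 = 32.92 m
P_hyd = ρgQH = 722.0·9.81·0.177·32.92 = 41.27 kW
P_shaft = P_hyd/η = 41.27/0.84 = 49.13 kW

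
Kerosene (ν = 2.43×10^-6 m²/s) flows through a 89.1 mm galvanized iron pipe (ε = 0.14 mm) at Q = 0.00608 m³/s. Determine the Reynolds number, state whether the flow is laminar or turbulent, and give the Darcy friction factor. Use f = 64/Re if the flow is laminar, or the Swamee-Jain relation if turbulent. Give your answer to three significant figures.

V = 4Q/(πD²) = 0.9751 m/s
Re = VD/ν = 0.9751·0.0891/2.43×10^-6 = 3.58×10^4
Re > 4000 → turbulent; ε/D = 0.00157
Swamee-Jain: f = 0.02680

Re ≈ 3.58×10^4; turbulent; f ≈ 0.0268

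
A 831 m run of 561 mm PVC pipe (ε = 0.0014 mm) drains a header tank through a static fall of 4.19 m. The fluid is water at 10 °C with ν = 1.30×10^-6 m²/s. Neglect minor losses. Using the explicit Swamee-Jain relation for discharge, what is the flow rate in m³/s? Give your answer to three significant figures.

Swamee-Jain (Type II): Q = -0.965·√(gD⁵h_f/L)·ln[ε/(3.7D) + √(3.17ν²L/(gD³h_f))]
√(gD⁵h_f/L) = √(9.81·0.561⁵·4.19/831) = 0.05243
ε/(3.7D) = 6.74×10^-7; √(3.17ν²L/(gD³h_f)) = 2.48×10^-5
Q = -0.965·0.05243·ln(2.544×10^-5) = 0.5352 m³/s
Check: V = 2.17 m/s, Re = 9.34×10^5, f = 0.01180, h_f = 4.18 m ≈ 4.19 m ✓

Q ≈ 0.535 m³/s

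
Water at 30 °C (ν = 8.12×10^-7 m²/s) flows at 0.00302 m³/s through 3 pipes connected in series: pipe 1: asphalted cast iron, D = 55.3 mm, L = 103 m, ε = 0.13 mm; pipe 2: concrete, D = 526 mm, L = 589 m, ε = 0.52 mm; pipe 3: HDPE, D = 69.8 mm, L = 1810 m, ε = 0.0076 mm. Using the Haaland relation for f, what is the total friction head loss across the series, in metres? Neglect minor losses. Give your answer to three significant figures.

Pipe 1: V = 1.257 m/s, Re = 8.56×10^4, ε/D = 0.00235, f = 0.02609, h_1 = f(L/D)V²/2g = 3.915 m
Pipe 2: V = 0.01390 m/s, Re = 9000, ε/D = 9.89×10^-4, f = 0.03300, h_2 = f(L/D)V²/2g = 3.638×10^-4 m
Pipe 3: V = 0.7892 m/s, Re = 6.78×10^4, ε/D = 1.09×10^-4, f = 0.01974, h_3 = f(L/D)V²/2g = 16.25 m
Series → Q common, losses add: H = Σh = 20.16 m

H ≈ 20.2 m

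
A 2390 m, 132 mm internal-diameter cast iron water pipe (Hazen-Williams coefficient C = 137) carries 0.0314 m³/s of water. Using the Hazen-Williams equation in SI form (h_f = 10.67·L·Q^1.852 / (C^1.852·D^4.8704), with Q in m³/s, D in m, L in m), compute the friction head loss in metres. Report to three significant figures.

h_f = 10.67·2390·0.0314^1.852 / (137^1.852·0.132^4.8704) = 88.88 m

h_f ≈ 88.9 m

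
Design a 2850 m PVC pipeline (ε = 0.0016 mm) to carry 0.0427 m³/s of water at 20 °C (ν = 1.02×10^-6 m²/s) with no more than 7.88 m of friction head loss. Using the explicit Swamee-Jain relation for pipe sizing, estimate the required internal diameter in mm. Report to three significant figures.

D ≈ 246 mm

Swamee-Jain (Type III): D = 0.66·[ε^1.25·(LQ²/(gh_f))^4.75 + ν·Q^9.4·(L/(gh_f))^5.2]^0.04
LQ²/(gh_f) = 0.06722; L/(gh_f) = 36.87
Term 1 = ε^1.25·(…)^4.75 = 1.53×10^-13; Term 2 = ν·Q^9.4·(…)^5.2 = 1.91×10^-11
D = 0.66·(1.53×10^-13 + 1.91×10^-11)^0.04 = 0.2460 m = 246 mm
Check: V = 0.898 m/s, Re = 2.17×10^5, f = 0.01536, h_f = 7.32 m ≈ 7.88 m ✓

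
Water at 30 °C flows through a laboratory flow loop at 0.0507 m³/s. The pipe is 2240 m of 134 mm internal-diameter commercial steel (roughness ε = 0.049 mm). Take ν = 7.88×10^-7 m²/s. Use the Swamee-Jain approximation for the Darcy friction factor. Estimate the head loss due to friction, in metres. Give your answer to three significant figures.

V = 4Q/(πD²) = 4·0.0507/(π·0.134²) = 3.595 m/s
Re = VD/ν = 3.595·0.134/7.88×10^-7 = 6.11×10^5 → turbulent
ε/D = 0.049/134 = 3.66×10^-4
Swamee-Jain: f = 0.01668
h_f = f(L/D)V²/(2g) = 0.01668·(2240/0.134)·3.595²/(2·9.81) = 183.7 m

h_f ≈ 184 m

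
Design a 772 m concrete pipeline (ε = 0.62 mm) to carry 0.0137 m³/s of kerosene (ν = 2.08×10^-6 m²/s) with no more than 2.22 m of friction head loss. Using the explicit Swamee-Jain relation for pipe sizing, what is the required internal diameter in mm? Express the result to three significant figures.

D ≈ 177 mm

Swamee-Jain (Type III): D = 0.66·[ε^1.25·(LQ²/(gh_f))^4.75 + ν·Q^9.4·(L/(gh_f))^5.2]^0.04
LQ²/(gh_f) = 0.006653; L/(gh_f) = 35.45
Term 1 = ε^1.25·(…)^4.75 = 4.47×10^-15; Term 2 = ν·Q^9.4·(…)^5.2 = 7.26×10^-16
D = 0.66·(4.47×10^-15 + 7.26×10^-16)^0.04 = 0.1771 m = 177 mm
Check: V = 0.556 m/s, Re = 4.74×10^4, f = 0.03003, h_f = 2.06 m ≈ 2.22 m ✓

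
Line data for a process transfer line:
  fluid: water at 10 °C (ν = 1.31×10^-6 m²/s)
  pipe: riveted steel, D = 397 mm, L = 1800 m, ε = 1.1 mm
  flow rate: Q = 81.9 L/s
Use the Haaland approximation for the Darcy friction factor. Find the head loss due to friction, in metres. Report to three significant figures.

V = 4Q/(πD²) = 4·0.0819/(π·0.397²) = 0.6616 m/s
Re = VD/ν = 0.6616·0.397/1.31×10^-6 = 2.01×10^5 → turbulent
ε/D = 1.1/397 = 0.00277
Haaland: f = 0.02627
h_f = f(L/D)V²/(2g) = 0.02627·(1800/0.397)·0.6616²/(2·9.81) = 2.658 m

h_f ≈ 2.66 m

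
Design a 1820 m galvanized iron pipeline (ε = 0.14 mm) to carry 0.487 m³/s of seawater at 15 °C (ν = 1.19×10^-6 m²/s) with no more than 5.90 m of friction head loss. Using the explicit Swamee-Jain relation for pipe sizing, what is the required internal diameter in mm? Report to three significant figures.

Swamee-Jain (Type III): D = 0.66·[ε^1.25·(LQ²/(gh_f))^4.75 + ν·Q^9.4·(L/(gh_f))^5.2]^0.04
LQ²/(gh_f) = 7.458; L/(gh_f) = 31.44
Term 1 = ε^1.25·(…)^4.75 = 0.213; Term 2 = ν·Q^9.4·(…)^5.2 = 0.0843
D = 0.66·(0.213 + 0.0843)^0.04 = 0.6287 m = 629 mm
Check: V = 1.57 m/s, Re = 8.29×10^5, f = 0.01517, h_f = 5.51 m ≈ 5.90 m ✓

D ≈ 629 mm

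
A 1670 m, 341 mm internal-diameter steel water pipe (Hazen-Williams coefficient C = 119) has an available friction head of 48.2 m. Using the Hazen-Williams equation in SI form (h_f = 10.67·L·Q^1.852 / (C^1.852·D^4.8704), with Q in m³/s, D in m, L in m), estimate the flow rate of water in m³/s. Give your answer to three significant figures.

Rearranging: Q = [h_f·C^1.852·D^4.8704 / (10.67·L)]^(1/1.852)
Q = [48.2·119^1.852·0.341^4.8704 / (10.67·1670)]^0.540 = 0.2886 m³/s

Q ≈ 0.289 m³/s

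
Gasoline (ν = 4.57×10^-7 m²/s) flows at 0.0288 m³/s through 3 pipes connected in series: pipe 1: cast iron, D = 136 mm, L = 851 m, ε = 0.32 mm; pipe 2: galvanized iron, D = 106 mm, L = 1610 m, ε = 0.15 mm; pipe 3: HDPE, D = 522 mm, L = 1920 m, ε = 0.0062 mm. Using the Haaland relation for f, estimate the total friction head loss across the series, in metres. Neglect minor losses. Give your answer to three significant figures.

H ≈ 210 m

Pipe 1: V = 1.983 m/s, Re = 5.90×10^5, ε/D = 0.00235, f = 0.02476, h_1 = f(L/D)V²/2g = 31.04 m
Pipe 2: V = 3.264 m/s, Re = 7.57×10^5, ε/D = 0.00142, f = 0.02172, h_2 = f(L/D)V²/2g = 179.1 m
Pipe 3: V = 0.1346 m/s, Re = 1.54×10^5, ε/D = 1.19×10^-5, f = 0.01638, h_3 = f(L/D)V²/2g = 0.05563 m
Series → Q common, losses add: H = Σh = 210.2 m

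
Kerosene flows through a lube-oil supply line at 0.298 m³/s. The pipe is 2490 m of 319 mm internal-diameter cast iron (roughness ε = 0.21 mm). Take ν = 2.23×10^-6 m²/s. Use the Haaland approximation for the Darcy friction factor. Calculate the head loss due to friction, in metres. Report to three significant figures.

V = 4Q/(πD²) = 4·0.298/(π·0.319²) = 3.729 m/s
Re = VD/ν = 3.729·0.319/2.23×10^-6 = 5.33×10^5 → turbulent
ε/D = 0.21/319 = 6.58×10^-4
Haaland: f = 0.01847
h_f = f(L/D)V²/(2g) = 0.01847·(2490/0.319)·3.729²/(2·9.81) = 102.2 m

h_f ≈ 102 m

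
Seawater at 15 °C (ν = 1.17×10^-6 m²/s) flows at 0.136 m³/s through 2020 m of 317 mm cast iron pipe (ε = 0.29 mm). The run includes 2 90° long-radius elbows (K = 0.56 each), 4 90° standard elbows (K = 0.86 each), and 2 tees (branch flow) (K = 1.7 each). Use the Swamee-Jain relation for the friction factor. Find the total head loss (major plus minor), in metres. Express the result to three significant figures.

V = 4Q/(πD²) = 1.723 m/s; V²/2g = 0.1513 m
Re = 4.67×10^5, ε/D = 9.15×10^-4 → f = 0.02002 (Swamee-Jain)
Major: h_f = f(L/D)·V²/2g = 0.02002·6372·0.1513 = 19.31 m
Minor: ΣK = 7.96; h_m = ΣK·V²/2g = 1.205 m
Total H_L = 19.31 + 1.205 = 20.51 m

H_L ≈ 20.5 m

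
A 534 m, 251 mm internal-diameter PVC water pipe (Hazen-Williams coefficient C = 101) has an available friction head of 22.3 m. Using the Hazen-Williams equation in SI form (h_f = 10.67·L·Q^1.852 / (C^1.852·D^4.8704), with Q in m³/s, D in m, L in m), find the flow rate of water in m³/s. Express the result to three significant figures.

Q ≈ 0.134 m³/s

Rearranging: Q = [h_f·C^1.852·D^4.8704 / (10.67·L)]^(1/1.852)
Q = [22.3·101^1.852·0.251^4.8704 / (10.67·534)]^0.540 = 0.1336 m³/s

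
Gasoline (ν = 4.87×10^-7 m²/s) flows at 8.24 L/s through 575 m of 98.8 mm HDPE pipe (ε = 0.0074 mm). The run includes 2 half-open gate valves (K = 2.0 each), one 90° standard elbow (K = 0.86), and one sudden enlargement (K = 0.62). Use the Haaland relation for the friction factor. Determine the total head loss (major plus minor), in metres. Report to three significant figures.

V = 4Q/(πD²) = 1.075 m/s; V²/2g = 0.05888 m
Re = 2.18×10^5, ε/D = 7.49×10^-5 → f = 0.01578 (Haaland)
Major: h_f = f(L/D)·V²/2g = 0.01578·5820·0.05888 = 5.408 m
Minor: ΣK = 5.48; h_m = ΣK·V²/2g = 0.3226 m
Total H_L = 5.408 + 0.3226 = 5.730 m

H_L ≈ 5.73 m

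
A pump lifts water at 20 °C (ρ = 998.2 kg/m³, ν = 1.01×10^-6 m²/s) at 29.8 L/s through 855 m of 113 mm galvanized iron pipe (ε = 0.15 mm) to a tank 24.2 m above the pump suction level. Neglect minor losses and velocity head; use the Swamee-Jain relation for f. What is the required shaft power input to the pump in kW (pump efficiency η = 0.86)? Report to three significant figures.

V = 4Q/(πD²) = 2.971 m/s; Re = 3.32×10^5; ε/D = 0.00133; f = 0.02193
h_f = f(L/D)V²/2g = 74.67 m
Total head H = z + h_f = 24.2 + 74.67 = 98.87 m
P_hyd = ρgQH = 998.2·9.81·0.0298·98.87 = 28.85 kW
P_shaft = P_hyd/η = 28.85/0.86 = 33.55 kW

P_shaft ≈ 33.5 kW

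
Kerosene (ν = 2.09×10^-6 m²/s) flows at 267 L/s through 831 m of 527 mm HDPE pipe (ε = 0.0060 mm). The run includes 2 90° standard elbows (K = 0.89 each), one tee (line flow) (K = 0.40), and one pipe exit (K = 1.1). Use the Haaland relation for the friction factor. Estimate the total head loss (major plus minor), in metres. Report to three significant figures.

H_L ≈ 1.98 m

V = 4Q/(πD²) = 1.224 m/s; V²/2g = 0.07637 m
Re = 3.09×10^5, ε/D = 1.14×10^-5 → f = 0.01436 (Haaland)
Major: h_f = f(L/D)·V²/2g = 0.01436·1577·0.07637 = 1.729 m
Minor: ΣK = 3.28; h_m = ΣK·V²/2g = 0.2505 m
Total H_L = 1.729 + 0.2505 = 1.980 m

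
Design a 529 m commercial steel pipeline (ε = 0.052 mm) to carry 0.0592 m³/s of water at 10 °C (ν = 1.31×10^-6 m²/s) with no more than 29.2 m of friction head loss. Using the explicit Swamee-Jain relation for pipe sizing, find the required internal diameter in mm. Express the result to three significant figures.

Swamee-Jain (Type III): D = 0.66·[ε^1.25·(LQ²/(gh_f))^4.75 + ν·Q^9.4·(L/(gh_f))^5.2]^0.04
LQ²/(gh_f) = 0.006472; L/(gh_f) = 1.847
Term 1 = ε^1.25·(…)^4.75 = 1.77×10^-16; Term 2 = ν·Q^9.4·(…)^5.2 = 9.17×10^-17
D = 0.66·(1.77×10^-16 + 9.17×10^-17)^0.04 = 0.1573 m = 157 mm
Check: V = 3.05 m/s, Re = 3.66×10^5, f = 0.01699, h_f = 27.0 m ≈ 29.2 m ✓

D ≈ 157 mm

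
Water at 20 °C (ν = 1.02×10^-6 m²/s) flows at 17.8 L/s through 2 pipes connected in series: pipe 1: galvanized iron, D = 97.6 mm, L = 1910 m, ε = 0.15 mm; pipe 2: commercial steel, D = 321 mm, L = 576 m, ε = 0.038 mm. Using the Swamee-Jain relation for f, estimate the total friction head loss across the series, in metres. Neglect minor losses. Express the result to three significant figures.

H ≈ 130 m

Pipe 1: V = 2.379 m/s, Re = 2.28×10^5, ε/D = 0.00154, f = 0.02297, h_1 = f(L/D)V²/2g = 129.7 m
Pipe 2: V = 0.2199 m/s, Re = 6.92×10^4, ε/D = 1.18×10^-4, f = 0.01989, h_2 = f(L/D)V²/2g = 0.08799 m
Series → Q common, losses add: H = Σh = 129.8 m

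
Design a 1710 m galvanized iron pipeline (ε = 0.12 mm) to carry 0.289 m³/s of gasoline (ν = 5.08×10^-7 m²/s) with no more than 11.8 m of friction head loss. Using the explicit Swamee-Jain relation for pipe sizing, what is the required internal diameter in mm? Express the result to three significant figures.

D ≈ 440 mm

Swamee-Jain (Type III): D = 0.66·[ε^1.25·(LQ²/(gh_f))^4.75 + ν·Q^9.4·(L/(gh_f))^5.2]^0.04
LQ²/(gh_f) = 1.234; L/(gh_f) = 14.77
Term 1 = ε^1.25·(…)^4.75 = 3.41×10^-5; Term 2 = ν·Q^9.4·(…)^5.2 = 5.24×10^-6
D = 0.66·(3.41×10^-5 + 5.24×10^-6)^0.04 = 0.4399 m = 440 mm
Check: V = 1.90 m/s, Re = 1.65×10^6, f = 0.01521, h_f = 10.9 m ≈ 11.8 m ✓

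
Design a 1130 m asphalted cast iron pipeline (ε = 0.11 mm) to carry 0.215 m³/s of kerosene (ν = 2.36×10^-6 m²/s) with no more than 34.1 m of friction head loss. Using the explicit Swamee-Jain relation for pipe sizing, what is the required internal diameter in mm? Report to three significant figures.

D ≈ 298 mm

Swamee-Jain (Type III): D = 0.66·[ε^1.25·(LQ²/(gh_f))^4.75 + ν·Q^9.4·(L/(gh_f))^5.2]^0.04
LQ²/(gh_f) = 0.1561; L/(gh_f) = 3.378
Term 1 = ε^1.25·(…)^4.75 = 1.66×10^-9; Term 2 = ν·Q^9.4·(…)^5.2 = 7.03×10^-10
D = 0.66·(1.66×10^-9 + 7.03×10^-10)^0.04 = 0.2982 m = 298 mm
Check: V = 3.08 m/s, Re = 3.89×10^5, f = 0.01718, h_f = 31.4 m ≈ 34.1 m ✓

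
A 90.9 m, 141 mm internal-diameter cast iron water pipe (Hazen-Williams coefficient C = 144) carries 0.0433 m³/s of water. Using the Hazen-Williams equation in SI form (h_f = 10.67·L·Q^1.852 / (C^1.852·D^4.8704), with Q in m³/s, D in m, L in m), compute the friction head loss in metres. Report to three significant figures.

h_f ≈ 4.05 m

h_f = 10.67·90.9·0.0433^1.852 / (144^1.852·0.141^4.8704) = 4.054 m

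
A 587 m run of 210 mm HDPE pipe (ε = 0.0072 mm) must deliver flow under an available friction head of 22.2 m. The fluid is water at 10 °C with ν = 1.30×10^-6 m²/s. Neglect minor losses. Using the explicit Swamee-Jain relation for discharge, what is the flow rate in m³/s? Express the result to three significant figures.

Q ≈ 0.118 m³/s

Swamee-Jain (Type II): Q = -0.965·√(gD⁵h_f/L)·ln[ε/(3.7D) + √(3.17ν²L/(gD³h_f))]
√(gD⁵h_f/L) = √(9.81·0.210⁵·22.2/587) = 0.01231
ε/(3.7D) = 9.27×10^-6; √(3.17ν²L/(gD³h_f)) = 3.95×10^-5
Q = -0.965·0.01231·ln(4.875×10^-5) = 0.1179 m³/s
Check: V = 3.41 m/s, Re = 5.50×10^5, f = 0.01343, h_f = 22.2 m ≈ 22.2 m ✓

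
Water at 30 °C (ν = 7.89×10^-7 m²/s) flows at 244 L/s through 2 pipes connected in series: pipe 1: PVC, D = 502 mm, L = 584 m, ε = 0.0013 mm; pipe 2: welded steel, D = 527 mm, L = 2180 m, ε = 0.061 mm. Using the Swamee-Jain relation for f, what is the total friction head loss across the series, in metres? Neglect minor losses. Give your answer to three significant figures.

Pipe 1: V = 1.233 m/s, Re = 7.84×10^5, ε/D = 2.59×10^-6, f = 0.01215, h_1 = f(L/D)V²/2g = 1.095 m
Pipe 2: V = 1.119 m/s, Re = 7.47×10^5, ε/D = 1.16×10^-4, f = 0.01407, h_2 = f(L/D)V²/2g = 3.713 m
Series → Q common, losses add: H = Σh = 4.808 m

H ≈ 4.81 m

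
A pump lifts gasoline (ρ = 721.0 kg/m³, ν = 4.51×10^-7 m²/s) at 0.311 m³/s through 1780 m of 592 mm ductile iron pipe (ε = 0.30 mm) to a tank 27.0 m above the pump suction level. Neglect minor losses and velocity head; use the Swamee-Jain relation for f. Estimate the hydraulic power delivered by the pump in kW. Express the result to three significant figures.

P_hyd ≈ 66.8 kW

V = 4Q/(πD²) = 1.130 m/s; Re = 1.48×10^6; ε/D = 5.07×10^-4; f = 0.01717
h_f = f(L/D)V²/2g = 3.360 m
Total head H = z + h_f = 27.0 + 3.360 = 30.36 m
P_hyd = ρgQH = 721.0·9.81·0.311·30.36 = 66.78 kW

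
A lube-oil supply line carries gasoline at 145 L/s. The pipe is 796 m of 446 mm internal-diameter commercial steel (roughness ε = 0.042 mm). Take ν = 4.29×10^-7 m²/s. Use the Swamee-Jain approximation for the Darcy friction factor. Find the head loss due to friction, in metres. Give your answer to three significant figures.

h_f ≈ 1.05 m

V = 4Q/(πD²) = 4·0.145/(π·0.446²) = 0.9281 m/s
Re = VD/ν = 0.9281·0.446/4.29×10^-7 = 9.65×10^5 → turbulent
ε/D = 0.042/446 = 9.42×10^-5
Swamee-Jain: f = 0.01346
h_f = f(L/D)V²/(2g) = 0.01346·(796/0.446)·0.9281²/(2·9.81) = 1.055 m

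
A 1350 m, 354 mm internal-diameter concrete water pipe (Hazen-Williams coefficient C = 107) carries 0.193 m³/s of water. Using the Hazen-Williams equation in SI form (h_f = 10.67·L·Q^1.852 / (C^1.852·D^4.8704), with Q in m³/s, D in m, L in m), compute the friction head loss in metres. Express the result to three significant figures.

h_f ≈ 18.8 m

h_f = 10.67·1350·0.193^1.852 / (107^1.852·0.354^4.8704) = 18.77 m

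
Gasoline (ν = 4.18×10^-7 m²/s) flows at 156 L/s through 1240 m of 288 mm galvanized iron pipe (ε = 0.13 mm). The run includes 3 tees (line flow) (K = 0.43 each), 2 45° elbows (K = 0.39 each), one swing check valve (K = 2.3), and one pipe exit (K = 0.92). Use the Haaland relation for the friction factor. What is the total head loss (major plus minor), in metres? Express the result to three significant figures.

V = 4Q/(πD²) = 2.395 m/s; V²/2g = 0.2923 m
Re = 1.65×10^6, ε/D = 4.51×10^-4 → f = 0.01665 (Haaland)
Major: h_f = f(L/D)·V²/2g = 0.01665·4306·0.2923 = 20.95 m
Minor: ΣK = 5.29; h_m = ΣK·V²/2g = 1.546 m
Total H_L = 20.95 + 1.546 = 22.50 m

H_L ≈ 22.5 m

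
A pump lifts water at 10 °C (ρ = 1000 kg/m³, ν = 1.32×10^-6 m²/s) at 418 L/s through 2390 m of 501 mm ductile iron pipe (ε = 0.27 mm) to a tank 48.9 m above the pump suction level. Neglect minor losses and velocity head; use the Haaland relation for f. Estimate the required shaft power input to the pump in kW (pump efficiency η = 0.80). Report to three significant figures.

V = 4Q/(πD²) = 2.120 m/s; Re = 8.05×10^5; ε/D = 5.39×10^-4; f = 0.01753
h_f = f(L/D)V²/2g = 19.16 m
Total head H = z + h_f = 48.9 + 19.16 = 68.06 m
P_hyd = ρgQH = 1000·9.81·0.418·68.06 = 279.1 kW
P_shaft = P_hyd/η = 279.1/0.80 = 348.9 kW

P_shaft ≈ 349 kW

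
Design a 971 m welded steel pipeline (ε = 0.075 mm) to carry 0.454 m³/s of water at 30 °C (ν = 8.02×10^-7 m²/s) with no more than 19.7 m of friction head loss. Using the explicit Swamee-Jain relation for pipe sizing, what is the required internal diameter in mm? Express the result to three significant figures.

Swamee-Jain (Type III): D = 0.66·[ε^1.25·(LQ²/(gh_f))^4.75 + ν·Q^9.4·(L/(gh_f))^5.2]^0.04
LQ²/(gh_f) = 1.036; L/(gh_f) = 5.024
Term 1 = ε^1.25·(…)^4.75 = 8.24×10^-6; Term 2 = ν·Q^9.4·(…)^5.2 = 2.12×10^-6
D = 0.66·(8.24×10^-6 + 2.12×10^-6)^0.04 = 0.4170 m = 417 mm
Check: V = 3.32 m/s, Re = 1.73×10^6, f = 0.01415, h_f = 18.6 m ≈ 19.7 m ✓

D ≈ 417 mm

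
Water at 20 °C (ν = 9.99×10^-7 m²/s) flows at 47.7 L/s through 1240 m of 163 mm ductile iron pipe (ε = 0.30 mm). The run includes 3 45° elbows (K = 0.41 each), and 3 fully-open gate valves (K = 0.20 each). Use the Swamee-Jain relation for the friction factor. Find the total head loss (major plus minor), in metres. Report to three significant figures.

H_L ≈ 48.2 m

V = 4Q/(πD²) = 2.286 m/s; V²/2g = 0.2663 m
Re = 3.73×10^5, ε/D = 0.00184 → f = 0.02356 (Swamee-Jain)
Major: h_f = f(L/D)·V²/2g = 0.02356·7607·0.2663 = 47.74 m
Minor: ΣK = 1.83; h_m = ΣK·V²/2g = 0.4874 m
Total H_L = 47.74 + 0.4874 = 48.23 m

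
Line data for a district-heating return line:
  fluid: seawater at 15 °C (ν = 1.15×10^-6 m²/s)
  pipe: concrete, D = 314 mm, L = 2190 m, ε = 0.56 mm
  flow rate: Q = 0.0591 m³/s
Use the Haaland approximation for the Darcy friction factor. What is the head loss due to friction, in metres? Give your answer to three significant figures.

V = 4Q/(πD²) = 4·0.0591/(π·0.314²) = 0.7632 m/s
Re = VD/ν = 0.7632·0.314/1.15×10^-6 = 2.08×10^5 → turbulent
ε/D = 0.56/314 = 0.00178
Haaland: f = 0.02358
h_f = f(L/D)V²/(2g) = 0.02358·(2190/0.314)·0.7632²/(2·9.81) = 4.883 m

h_f ≈ 4.88 m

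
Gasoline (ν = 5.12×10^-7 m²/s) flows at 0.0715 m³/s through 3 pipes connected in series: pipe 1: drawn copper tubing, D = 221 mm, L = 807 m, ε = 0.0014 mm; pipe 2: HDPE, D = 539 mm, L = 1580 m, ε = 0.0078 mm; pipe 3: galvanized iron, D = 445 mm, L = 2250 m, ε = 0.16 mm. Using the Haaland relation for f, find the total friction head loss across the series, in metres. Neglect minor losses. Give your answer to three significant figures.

H ≈ 8.96 m

Pipe 1: V = 1.864 m/s, Re = 8.05×10^5, ε/D = 6.33×10^-6, f = 0.01212, h_1 = f(L/D)V²/2g = 7.835 m
Pipe 2: V = 0.3134 m/s, Re = 3.30×10^5, ε/D = 1.45×10^-5, f = 0.01422, h_2 = f(L/D)V²/2g = 0.2086 m
Pipe 3: V = 0.4597 m/s, Re = 4.00×10^5, ε/D = 3.60×10^-4, f = 0.01685, h_3 = f(L/D)V²/2g = 0.9175 m
Series → Q common, losses add: H = Σh = 8.961 m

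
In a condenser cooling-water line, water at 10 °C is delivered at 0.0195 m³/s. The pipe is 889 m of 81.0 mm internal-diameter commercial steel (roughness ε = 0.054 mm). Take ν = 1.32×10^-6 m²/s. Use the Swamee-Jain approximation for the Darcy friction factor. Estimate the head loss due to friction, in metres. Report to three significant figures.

h_f ≈ 157 m

V = 4Q/(πD²) = 4·0.0195/(π·0.0810²) = 3.784 m/s
Re = VD/ν = 3.784·0.0810/1.32×10^-6 = 2.32×10^5 → turbulent
ε/D = 0.054/81.0 = 6.67×10^-4
Swamee-Jain: f = 0.01955
h_f = f(L/D)V²/(2g) = 0.01955·(889/0.0810)·3.784²/(2·9.81) = 156.6 m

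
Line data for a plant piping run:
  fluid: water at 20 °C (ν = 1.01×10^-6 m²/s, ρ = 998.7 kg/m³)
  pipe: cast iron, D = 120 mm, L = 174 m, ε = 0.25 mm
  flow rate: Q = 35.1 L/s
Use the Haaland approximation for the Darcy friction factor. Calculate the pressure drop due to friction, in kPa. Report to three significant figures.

V = 4Q/(πD²) = 4·0.0351/(π·0.120²) = 3.104 m/s
Re = VD/ν = 3.104·0.120/1.01×10^-6 = 3.69×10^5 → turbulent
ε/D = 0.25/120 = 0.00208
Haaland: f = 0.02415
h_f = f(L/D)V²/(2g) = 0.02415·(174/0.120)·3.104²/(2·9.81) = 17.19 m
Δp = ρg·h_f = 998.7·9.81·17.19 = 168.4 kPa

Δp ≈ 168 kPa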